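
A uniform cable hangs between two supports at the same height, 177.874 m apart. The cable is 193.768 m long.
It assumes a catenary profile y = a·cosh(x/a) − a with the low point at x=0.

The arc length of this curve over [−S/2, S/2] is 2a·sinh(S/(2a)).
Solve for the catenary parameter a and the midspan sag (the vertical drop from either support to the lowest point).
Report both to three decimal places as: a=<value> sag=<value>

seed: a₀ = √(S³/(24(L−S))) = √(177.874³/(24·15.894)) = 121.463693
iter 1: u=0.732211  f(a)=+4.315e-01  f'(a)=-2.760e-01  a ← 121.463693 − (+4.315e-01/-2.760e-01) = 123.027200
iter 2: u=0.722905  f(a)=+8.474e-03  f'(a)=-2.653e-01  a ← 123.027200 − (+8.474e-03/-2.653e-01) = 123.059145
iter 3: u=0.722718  f(a)=+3.413e-06  f'(a)=-2.651e-01  a ← 123.059145 − (+3.413e-06/-2.651e-01) = 123.059158
iter 4: u=0.722717  f(a)=+5.969e-13  f'(a)=-2.651e-01  a ← 123.059158 − (+5.969e-13/-2.651e-01) = 123.059158
converged: |Δa| < 1e-12 after 4 iterations
sag = a·(cosh(S/(2a)) − 1) = 123.059158·(cosh(0.722717) − 1) = 33.561613
T_max/T_min = cosh(S/(2a)) = 1.272727

a=123.059 sag=33.562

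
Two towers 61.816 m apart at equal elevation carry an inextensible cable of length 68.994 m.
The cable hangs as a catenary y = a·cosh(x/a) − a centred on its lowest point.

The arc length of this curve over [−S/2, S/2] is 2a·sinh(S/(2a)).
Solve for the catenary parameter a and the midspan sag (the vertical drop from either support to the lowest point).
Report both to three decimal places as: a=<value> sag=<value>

a=37.658 sag=13.412

seed: a₀ = √(S³/(24(L−S))) = √(61.816³/(24·7.178)) = 37.029172
iter 1: u=0.834693  f(a)=+2.542e-01  f'(a)=-4.154e-01  a ← 37.029172 − (+2.542e-01/-4.154e-01) = 37.641225
iter 2: u=0.821121  f(a)=+6.441e-03  f'(a)=-3.946e-01  a ← 37.641225 − (+6.441e-03/-3.946e-01) = 37.657548
iter 3: u=0.820765  f(a)=+4.371e-06  f'(a)=-3.940e-01  a ← 37.657548 − (+4.371e-06/-3.940e-01) = 37.657559
iter 4: u=0.820765  f(a)=+2.018e-12  f'(a)=-3.940e-01  a ← 37.657559 − (+2.018e-12/-3.940e-01) = 37.657559
converged: |Δa| < 1e-12 after 4 iterations
sag = a·(cosh(S/(2a)) − 1) = 37.657559·(cosh(0.820765) − 1) = 13.412342
T_max/T_min = cosh(S/(2a)) = 1.356166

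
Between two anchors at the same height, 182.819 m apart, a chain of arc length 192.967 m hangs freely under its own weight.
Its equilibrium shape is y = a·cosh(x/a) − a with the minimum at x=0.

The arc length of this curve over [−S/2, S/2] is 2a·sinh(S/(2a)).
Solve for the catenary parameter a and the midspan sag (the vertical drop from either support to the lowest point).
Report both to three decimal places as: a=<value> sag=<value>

seed: a₀ = √(S³/(24(L−S))) = √(182.819³/(24·10.148)) = 158.393058
iter 1: u=0.577105  f(a)=+1.703e-01  f'(a)=-1.325e-01  a ← 158.393058 − (+1.703e-01/-1.325e-01) = 159.679045
iter 2: u=0.572458  f(a)=+2.097e-03  f'(a)=-1.292e-01  a ← 159.679045 − (+2.097e-03/-1.292e-01) = 159.695272
iter 3: u=0.572400  f(a)=+3.265e-07  f'(a)=-1.292e-01  a ← 159.695272 − (+3.265e-07/-1.292e-01) = 159.695275
iter 4: u=0.572400  f(a)=+0.000e+00  f'(a)=-1.292e-01  a ← 159.695275 − (+0.000e+00/-1.292e-01) = 159.695275
converged: |Δa| < 1e-12 after 4 iterations
sag = a·(cosh(S/(2a)) − 1) = 159.695275·(cosh(0.572400) − 1) = 26.883520
T_max/T_min = cosh(S/(2a)) = 1.168343

a=159.695 sag=26.884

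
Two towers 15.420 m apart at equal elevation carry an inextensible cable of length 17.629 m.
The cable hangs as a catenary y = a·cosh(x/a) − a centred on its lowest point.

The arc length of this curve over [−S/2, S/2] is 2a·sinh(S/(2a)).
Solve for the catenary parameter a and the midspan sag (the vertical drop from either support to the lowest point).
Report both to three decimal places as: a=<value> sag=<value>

seed: a₀ = √(S³/(24(L−S))) = √(15.420³/(24·2.209)) = 8.316165
iter 1: u=0.927110  f(a)=+9.690e-02  f'(a)=-5.783e-01  a ← 8.316165 − (+9.690e-02/-5.783e-01) = 8.483716
iter 2: u=0.908800  f(a)=+3.006e-03  f'(a)=-5.430e-01  a ← 8.483716 − (+3.006e-03/-5.430e-01) = 8.489252
iter 3: u=0.908207  f(a)=+3.098e-06  f'(a)=-5.418e-01  a ← 8.489252 − (+3.098e-06/-5.418e-01) = 8.489258
iter 4: u=0.908207  f(a)=+3.297e-12  f'(a)=-5.418e-01  a ← 8.489258 − (+3.297e-12/-5.418e-01) = 8.489258
converged: |Δa| < 1e-12 after 4 iterations
sag = a·(cosh(S/(2a)) − 1) = 8.489258·(cosh(0.908207) − 1) = 3.748508
T_max/T_min = cosh(S/(2a)) = 1.441559

a=8.489 sag=3.749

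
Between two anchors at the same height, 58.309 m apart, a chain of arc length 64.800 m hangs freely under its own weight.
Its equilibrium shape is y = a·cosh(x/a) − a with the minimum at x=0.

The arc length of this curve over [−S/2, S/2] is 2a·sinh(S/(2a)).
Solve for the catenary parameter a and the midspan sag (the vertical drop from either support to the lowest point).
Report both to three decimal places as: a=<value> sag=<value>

a=36.254 sag=12.368

seed: a₀ = √(S³/(24(L−S))) = √(58.309³/(24·6.491)) = 35.673191
iter 1: u=0.817266  f(a)=+2.203e-01  f'(a)=-3.888e-01  a ← 35.673191 − (+2.203e-01/-3.888e-01) = 36.239677
iter 2: u=0.804491  f(a)=+5.356e-03  f'(a)=-3.701e-01  a ← 36.239677 − (+5.356e-03/-3.701e-01) = 36.254149
iter 3: u=0.804170  f(a)=+3.342e-06  f'(a)=-3.696e-01  a ← 36.254149 − (+3.342e-06/-3.696e-01) = 36.254158
iter 4: u=0.804170  f(a)=+1.279e-12  f'(a)=-3.696e-01  a ← 36.254158 − (+1.279e-12/-3.696e-01) = 36.254158
converged: |Δa| < 1e-12 after 4 iterations
sag = a·(cosh(S/(2a)) − 1) = 36.254158·(cosh(0.804170) − 1) = 12.368100
T_max/T_min = cosh(S/(2a)) = 1.341150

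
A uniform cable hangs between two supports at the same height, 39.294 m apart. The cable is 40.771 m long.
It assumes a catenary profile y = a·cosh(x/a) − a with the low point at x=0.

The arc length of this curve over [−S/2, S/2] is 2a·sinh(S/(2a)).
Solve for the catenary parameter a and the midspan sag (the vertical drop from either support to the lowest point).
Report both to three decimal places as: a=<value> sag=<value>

seed: a₀ = √(S³/(24(L−S))) = √(39.294³/(24·1.477)) = 41.370759
iter 1: u=0.474901  f(a)=+1.675e-02  f'(a)=-7.303e-02  a ← 41.370759 − (+1.675e-02/-7.303e-02) = 41.600062
iter 2: u=0.472283  f(a)=+1.402e-04  f'(a)=-7.181e-02  a ← 41.600062 − (+1.402e-04/-7.181e-02) = 41.602015
iter 3: u=0.472261  f(a)=+1.002e-08  f'(a)=-7.180e-02  a ← 41.602015 − (+1.002e-08/-7.180e-02) = 41.602015
iter 4: u=0.472261  f(a)=+0.000e+00  f'(a)=-7.180e-02  a ← 41.602015 − (+0.000e+00/-7.180e-02) = 41.602015
converged: |Δa| < 1e-12 after 4 iterations
sag = a·(cosh(S/(2a)) − 1) = 41.602015·(cosh(0.472261) − 1) = 4.726122
T_max/T_min = cosh(S/(2a)) = 1.113603

a=41.602 sag=4.726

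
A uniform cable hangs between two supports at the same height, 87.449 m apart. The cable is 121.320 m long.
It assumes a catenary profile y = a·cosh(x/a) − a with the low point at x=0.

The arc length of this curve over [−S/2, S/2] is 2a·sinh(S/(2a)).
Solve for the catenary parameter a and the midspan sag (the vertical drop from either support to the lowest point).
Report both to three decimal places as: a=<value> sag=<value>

a=30.219 sag=37.551

seed: a₀ = √(S³/(24(L−S))) = √(87.449³/(24·33.871)) = 28.682212
iter 1: u=1.524447  f(a)=+4.161e+00  f'(a)=-2.958e+00  a ← 28.682212 − (+4.161e+00/-2.958e+00) = 30.088669
iter 2: u=1.453188  f(a)=+3.256e-01  f'(a)=-2.512e+00  a ← 30.088669 − (+3.256e-01/-2.512e+00) = 30.218304
iter 3: u=1.446954  f(a)=+2.368e-03  f'(a)=-2.475e+00  a ← 30.218304 − (+2.368e-03/-2.475e+00) = 30.219260
iter 4: u=1.446908  f(a)=+1.273e-07  f'(a)=-2.475e+00  a ← 30.219260 − (+1.273e-07/-2.475e+00) = 30.219261
iter 5: u=1.446908  f(a)=+2.842e-14  f'(a)=-2.475e+00  a ← 30.219261 − (+2.842e-14/-2.475e+00) = 30.219261
converged: |Δa| < 1e-12 after 5 iterations
sag = a·(cosh(S/(2a)) − 1) = 30.219261·(cosh(1.446908) − 1) = 37.551229
T_max/T_min = cosh(S/(2a)) = 2.242626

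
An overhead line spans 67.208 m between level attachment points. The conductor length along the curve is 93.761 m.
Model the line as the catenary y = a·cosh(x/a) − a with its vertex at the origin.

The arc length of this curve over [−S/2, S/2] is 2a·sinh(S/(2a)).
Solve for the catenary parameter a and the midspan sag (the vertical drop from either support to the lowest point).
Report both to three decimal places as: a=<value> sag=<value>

seed: a₀ = √(S³/(24(L−S))) = √(67.208³/(24·26.553)) = 21.825743
iter 1: u=1.539650  f(a)=+3.331e+00  f'(a)=-3.061e+00  a ← 21.825743 − (+3.331e+00/-3.061e+00) = 22.913892
iter 2: u=1.466534  f(a)=+2.653e-01  f'(a)=-2.591e+00  a ← 22.913892 − (+2.653e-01/-2.591e+00) = 23.016280
iter 3: u=1.460010  f(a)=+2.005e-03  f'(a)=-2.552e+00  a ← 23.016280 − (+2.005e-03/-2.552e+00) = 23.017065
iter 4: u=1.459960  f(a)=+1.164e-07  f'(a)=-2.552e+00  a ← 23.017065 − (+1.164e-07/-2.552e+00) = 23.017065
iter 5: u=1.459960  f(a)=+0.000e+00  f'(a)=-2.552e+00  a ← 23.017065 − (+0.000e+00/-2.552e+00) = 23.017065
converged: |Δa| < 1e-12 after 5 iterations
sag = a·(cosh(S/(2a)) − 1) = 23.017065·(cosh(1.459960) − 1) = 29.209045
T_max/T_min = cosh(S/(2a)) = 2.269017

a=23.017 sag=29.209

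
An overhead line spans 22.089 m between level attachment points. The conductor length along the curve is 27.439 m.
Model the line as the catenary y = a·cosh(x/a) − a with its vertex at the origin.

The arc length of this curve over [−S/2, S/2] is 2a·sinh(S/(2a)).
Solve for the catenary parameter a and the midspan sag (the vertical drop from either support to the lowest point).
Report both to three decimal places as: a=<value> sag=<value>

a=9.478 sag=7.197

seed: a₀ = √(S³/(24(L−S))) = √(22.089³/(24·5.350)) = 9.161816
iter 1: u=1.205492  f(a)=+4.025e-01  f'(a)=-1.347e+00  a ← 9.161816 − (+4.025e-01/-1.347e+00) = 9.460674
iter 2: u=1.167412  f(a)=+2.053e-02  f'(a)=-1.212e+00  a ← 9.460674 − (+2.053e-02/-1.212e+00) = 9.477608
iter 3: u=1.165326  f(a)=+5.979e-05  f'(a)=-1.205e+00  a ← 9.477608 − (+5.979e-05/-1.205e+00) = 9.477657
iter 4: u=1.165320  f(a)=+5.103e-10  f'(a)=-1.205e+00  a ← 9.477657 − (+5.103e-10/-1.205e+00) = 9.477657
iter 5: u=1.165320  f(a)=+3.553e-15  f'(a)=-1.205e+00  a ← 9.477657 − (+3.553e-15/-1.205e+00) = 9.477657
converged: |Δa| < 1e-12 after 5 iterations
sag = a·(cosh(S/(2a)) − 1) = 9.477657·(cosh(1.165320) − 1) = 7.197194
T_max/T_min = cosh(S/(2a)) = 1.759385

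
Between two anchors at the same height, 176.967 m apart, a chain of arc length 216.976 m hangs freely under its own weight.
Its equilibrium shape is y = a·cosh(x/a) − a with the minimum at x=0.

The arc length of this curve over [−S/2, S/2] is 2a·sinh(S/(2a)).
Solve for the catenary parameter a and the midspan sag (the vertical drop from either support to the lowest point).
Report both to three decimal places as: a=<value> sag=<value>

a=78.425 sag=55.441

seed: a₀ = √(S³/(24(L−S))) = √(176.967³/(24·40.009)) = 75.972071
iter 1: u=1.164685  f(a)=+2.803e+00  f'(a)=-1.203e+00  a ← 75.972071 − (+2.803e+00/-1.203e+00) = 78.301560
iter 2: u=1.130035  f(a)=+1.341e-01  f'(a)=-1.091e+00  a ← 78.301560 − (+1.341e-01/-1.091e+00) = 78.424504
iter 3: u=1.128263  f(a)=+3.410e-04  f'(a)=-1.085e+00  a ← 78.424504 − (+3.410e-04/-1.085e+00) = 78.424818
iter 4: u=1.128259  f(a)=+2.217e-09  f'(a)=-1.085e+00  a ← 78.424818 − (+2.217e-09/-1.085e+00) = 78.424818
iter 5: u=1.128259  f(a)=+2.842e-14  f'(a)=-1.085e+00  a ← 78.424818 − (+2.842e-14/-1.085e+00) = 78.424818
converged: |Δa| < 1e-12 after 5 iterations
sag = a·(cosh(S/(2a)) − 1) = 78.424818·(cosh(1.128259) − 1) = 55.441153
T_max/T_min = cosh(S/(2a)) = 1.706934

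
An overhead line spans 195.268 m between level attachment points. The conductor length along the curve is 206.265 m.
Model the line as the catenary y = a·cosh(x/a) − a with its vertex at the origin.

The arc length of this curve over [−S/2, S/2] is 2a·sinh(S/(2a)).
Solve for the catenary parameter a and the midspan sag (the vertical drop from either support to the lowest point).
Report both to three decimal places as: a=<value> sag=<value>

seed: a₀ = √(S³/(24(L−S))) = √(195.268³/(24·10.997)) = 167.959233
iter 1: u=0.581296  f(a)=+1.873e-01  f'(a)=-1.354e-01  a ← 167.959233 − (+1.873e-01/-1.354e-01) = 169.342258
iter 2: u=0.576548  f(a)=+2.339e-03  f'(a)=-1.321e-01  a ← 169.342258 − (+2.339e-03/-1.321e-01) = 169.359966
iter 3: u=0.576488  f(a)=+3.748e-07  f'(a)=-1.320e-01  a ← 169.359966 − (+3.748e-07/-1.320e-01) = 169.359969
iter 4: u=0.576488  f(a)=+5.684e-14  f'(a)=-1.320e-01  a ← 169.359969 − (+5.684e-14/-1.320e-01) = 169.359969
converged: |Δa| < 1e-12 after 4 iterations
sag = a·(cosh(S/(2a)) − 1) = 169.359969·(cosh(0.576488) − 1) = 28.930504
T_max/T_min = cosh(S/(2a)) = 1.170823

a=169.360 sag=28.931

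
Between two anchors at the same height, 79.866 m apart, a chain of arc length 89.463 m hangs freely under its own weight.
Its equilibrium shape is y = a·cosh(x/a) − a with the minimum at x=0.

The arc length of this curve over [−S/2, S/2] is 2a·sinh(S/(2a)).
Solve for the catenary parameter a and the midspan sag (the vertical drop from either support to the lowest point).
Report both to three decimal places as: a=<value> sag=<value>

seed: a₀ = √(S³/(24(L−S))) = √(79.866³/(24·9.597)) = 47.029410
iter 1: u=0.849107  f(a)=+3.520e-01  f'(a)=-4.383e-01  a ← 47.029410 − (+3.520e-01/-4.383e-01) = 47.832389
iter 2: u=0.834853  f(a)=+9.217e-03  f'(a)=-4.156e-01  a ← 47.832389 − (+9.217e-03/-4.156e-01) = 47.854564
iter 3: u=0.834466  f(a)=+6.697e-06  f'(a)=-4.150e-01  a ← 47.854564 − (+6.697e-06/-4.150e-01) = 47.854580
iter 4: u=0.834466  f(a)=+3.539e-12  f'(a)=-4.150e-01  a ← 47.854580 − (+3.539e-12/-4.150e-01) = 47.854580
converged: |Δa| < 1e-12 after 4 iterations
sag = a·(cosh(S/(2a)) − 1) = 47.854580·(cosh(0.834466) − 1) = 17.650900
T_max/T_min = cosh(S/(2a)) = 1.368845

a=47.855 sag=17.651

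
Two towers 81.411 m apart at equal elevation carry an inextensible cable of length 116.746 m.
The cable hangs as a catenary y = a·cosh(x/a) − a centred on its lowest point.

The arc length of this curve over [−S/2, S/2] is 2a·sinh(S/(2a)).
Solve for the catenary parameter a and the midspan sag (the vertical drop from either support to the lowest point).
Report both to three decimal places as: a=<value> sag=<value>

a=26.726 sag=37.474

seed: a₀ = √(S³/(24(L−S))) = √(81.411³/(24·35.335)) = 25.224146
iter 1: u=1.613751  f(a)=+4.897e+00  f'(a)=-3.603e+00  a ← 25.224146 − (+4.897e+00/-3.603e+00) = 26.583417
iter 2: u=1.531237  f(a)=+4.237e-01  f'(a)=-3.004e+00  a ← 26.583417 − (+4.237e-01/-3.004e+00) = 26.724464
iter 3: u=1.523155  f(a)=+3.835e-03  f'(a)=-2.950e+00  a ← 26.724464 − (+3.835e-03/-2.950e+00) = 26.725764
iter 4: u=1.523081  f(a)=+3.206e-07  f'(a)=-2.949e+00  a ← 26.725764 − (+3.206e-07/-2.949e+00) = 26.725765
iter 5: u=1.523081  f(a)=+0.000e+00  f'(a)=-2.949e+00  a ← 26.725765 − (+0.000e+00/-2.949e+00) = 26.725765
converged: |Δa| < 1e-12 after 5 iterations
sag = a·(cosh(S/(2a)) − 1) = 26.725765·(cosh(1.523081) − 1) = 37.474497
T_max/T_min = cosh(S/(2a)) = 2.402186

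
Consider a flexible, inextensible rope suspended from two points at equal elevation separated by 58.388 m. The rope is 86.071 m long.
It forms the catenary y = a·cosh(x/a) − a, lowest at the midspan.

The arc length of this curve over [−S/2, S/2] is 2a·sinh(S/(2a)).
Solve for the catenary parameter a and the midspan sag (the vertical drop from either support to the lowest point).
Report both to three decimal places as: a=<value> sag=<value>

a=18.426 sag=28.388

seed: a₀ = √(S³/(24(L−S))) = √(58.388³/(24·27.683)) = 17.309049
iter 1: u=1.686632  f(a)=+4.215e+00  f'(a)=-4.206e+00  a ← 17.309049 − (+4.215e+00/-4.206e+00) = 18.311177
iter 2: u=1.594327  f(a)=+3.938e-01  f'(a)=-3.454e+00  a ← 18.311177 − (+3.938e-01/-3.454e+00) = 18.425189
iter 3: u=1.584461  f(a)=+4.219e-03  f'(a)=-3.380e+00  a ← 18.425189 − (+4.219e-03/-3.380e+00) = 18.426437
iter 4: u=1.584354  f(a)=+4.957e-07  f'(a)=-3.379e+00  a ← 18.426437 − (+4.957e-07/-3.379e+00) = 18.426437
iter 5: u=1.584354  f(a)=-1.421e-14  f'(a)=-3.379e+00  a ← 18.426437 − (-1.421e-14/-3.379e+00) = 18.426437
converged: |Δa| < 1e-12 after 5 iterations
sag = a·(cosh(S/(2a)) − 1) = 18.426437·(cosh(1.584354) − 1) = 28.387961
T_max/T_min = cosh(S/(2a)) = 2.540610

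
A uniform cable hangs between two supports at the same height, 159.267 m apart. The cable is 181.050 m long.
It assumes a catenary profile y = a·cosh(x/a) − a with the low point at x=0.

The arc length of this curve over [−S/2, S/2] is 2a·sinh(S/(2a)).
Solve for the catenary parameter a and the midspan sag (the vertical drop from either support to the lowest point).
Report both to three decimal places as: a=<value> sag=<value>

seed: a₀ = √(S³/(24(L−S))) = √(159.267³/(24·21.783)) = 87.907157
iter 1: u=0.905882  f(a)=+9.114e-01  f'(a)=-5.375e-01  a ← 87.907157 − (+9.114e-01/-5.375e-01) = 89.602960
iter 2: u=0.888737  f(a)=+2.704e-02  f'(a)=-5.060e-01  a ← 89.602960 − (+2.704e-02/-5.060e-01) = 89.656402
iter 3: u=0.888208  f(a)=+2.542e-05  f'(a)=-5.051e-01  a ← 89.656402 − (+2.542e-05/-5.051e-01) = 89.656453
iter 4: u=0.888207  f(a)=+2.254e-11  f'(a)=-5.051e-01  a ← 89.656453 − (+2.254e-11/-5.051e-01) = 89.656453
converged: |Δa| < 1e-12 after 4 iterations
sag = a·(cosh(S/(2a)) − 1) = 89.656453·(cosh(0.888207) − 1) = 37.752555
T_max/T_min = cosh(S/(2a)) = 1.421080

a=89.656 sag=37.753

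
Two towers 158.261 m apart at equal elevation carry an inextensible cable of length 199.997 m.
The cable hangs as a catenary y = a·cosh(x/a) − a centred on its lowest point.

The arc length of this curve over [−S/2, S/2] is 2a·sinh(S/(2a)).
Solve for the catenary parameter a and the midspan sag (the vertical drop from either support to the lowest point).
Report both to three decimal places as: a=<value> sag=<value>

a=65.258 sag=54.150

seed: a₀ = √(S³/(24(L−S))) = √(158.261³/(24·41.736)) = 62.907123
iter 1: u=1.257894  f(a)=+3.429e+00  f'(a)=-1.549e+00  a ← 62.907123 − (+3.429e+00/-1.549e+00) = 65.120760
iter 2: u=1.215135  f(a)=+1.893e-01  f'(a)=-1.382e+00  a ← 65.120760 − (+1.893e-01/-1.382e+00) = 65.257714
iter 3: u=1.212585  f(a)=+6.516e-04  f'(a)=-1.373e+00  a ← 65.257714 − (+6.516e-04/-1.373e+00) = 65.258188
iter 4: u=1.212576  f(a)=+7.779e-09  f'(a)=-1.373e+00  a ← 65.258188 − (+7.779e-09/-1.373e+00) = 65.258188
iter 5: u=1.212576  f(a)=-5.684e-14  f'(a)=-1.373e+00  a ← 65.258188 − (-5.684e-14/-1.373e+00) = 65.258188
converged: |Δa| < 1e-12 after 5 iterations
sag = a·(cosh(S/(2a)) − 1) = 65.258188·(cosh(1.212576) − 1) = 54.150066
T_max/T_min = cosh(S/(2a)) = 1.829782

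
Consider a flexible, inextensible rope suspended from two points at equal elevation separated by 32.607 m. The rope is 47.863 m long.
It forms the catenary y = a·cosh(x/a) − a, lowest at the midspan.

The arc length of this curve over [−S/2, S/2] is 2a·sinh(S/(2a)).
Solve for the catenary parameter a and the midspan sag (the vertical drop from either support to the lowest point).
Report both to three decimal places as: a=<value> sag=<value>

a=10.351 sag=15.723

seed: a₀ = √(S³/(24(L−S))) = √(32.607³/(24·15.256)) = 9.730615
iter 1: u=1.675485  f(a)=+2.290e+00  f'(a)=-4.109e+00  a ← 9.730615 − (+2.290e+00/-4.109e+00) = 10.287993
iter 2: u=1.584711  f(a)=+2.115e-01  f'(a)=-3.382e+00  a ← 10.287993 − (+2.115e-01/-3.382e+00) = 10.350536
iter 3: u=1.575136  f(a)=+2.210e-03  f'(a)=-3.312e+00  a ← 10.350536 − (+2.210e-03/-3.312e+00) = 10.351203
iter 4: u=1.575034  f(a)=+2.467e-07  f'(a)=-3.311e+00  a ← 10.351203 − (+2.467e-07/-3.311e+00) = 10.351203
iter 5: u=1.575034  f(a)=+7.105e-15  f'(a)=-3.311e+00  a ← 10.351203 − (+7.105e-15/-3.311e+00) = 10.351203
converged: |Δa| < 1e-12 after 5 iterations
sag = a·(cosh(S/(2a)) − 1) = 10.351203·(cosh(1.575034) − 1) = 15.723001
T_max/T_min = cosh(S/(2a)) = 2.518954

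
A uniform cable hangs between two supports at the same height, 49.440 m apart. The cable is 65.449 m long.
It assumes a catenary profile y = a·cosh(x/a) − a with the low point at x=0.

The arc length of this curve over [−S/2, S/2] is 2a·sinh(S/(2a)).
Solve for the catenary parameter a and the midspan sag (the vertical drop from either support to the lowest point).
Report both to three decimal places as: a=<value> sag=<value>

a=18.539 sag=19.072

seed: a₀ = √(S³/(24(L−S))) = √(49.440³/(24·16.009)) = 17.734950
iter 1: u=1.393858  f(a)=+1.629e+00  f'(a)=-2.181e+00  a ← 17.734950 − (+1.629e+00/-2.181e+00) = 18.481764
iter 2: u=1.337535  f(a)=+1.086e-01  f'(a)=-1.899e+00  a ← 18.481764 − (+1.086e-01/-1.899e+00) = 18.538911
iter 3: u=1.333412  f(a)=+5.581e-04  f'(a)=-1.880e+00  a ← 18.538911 − (+5.581e-04/-1.880e+00) = 18.539208
iter 4: u=1.333390  f(a)=+1.492e-08  f'(a)=-1.880e+00  a ← 18.539208 − (+1.492e-08/-1.880e+00) = 18.539208
iter 5: u=1.333390  f(a)=+1.421e-14  f'(a)=-1.880e+00  a ← 18.539208 − (+1.421e-14/-1.880e+00) = 18.539208
converged: |Δa| < 1e-12 after 5 iterations
sag = a·(cosh(S/(2a)) − 1) = 18.539208·(cosh(1.333390) − 1) = 19.071896
T_max/T_min = cosh(S/(2a)) = 2.028733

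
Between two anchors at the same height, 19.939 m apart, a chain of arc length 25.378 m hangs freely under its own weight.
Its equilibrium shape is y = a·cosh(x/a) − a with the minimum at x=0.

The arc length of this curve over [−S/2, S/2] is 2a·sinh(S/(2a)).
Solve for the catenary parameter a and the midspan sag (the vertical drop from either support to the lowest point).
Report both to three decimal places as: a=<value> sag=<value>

a=8.093 sag=6.957

seed: a₀ = √(S³/(24(L−S))) = √(19.939³/(24·5.439)) = 7.792735
iter 1: u=1.279333  f(a)=+4.628e-01  f'(a)=-1.638e+00  a ← 7.792735 − (+4.628e-01/-1.638e+00) = 8.075275
iter 2: u=1.234571  f(a)=+2.636e-02  f'(a)=-1.456e+00  a ← 8.075275 − (+2.636e-02/-1.456e+00) = 8.093377
iter 3: u=1.231810  f(a)=+9.696e-05  f'(a)=-1.446e+00  a ← 8.093377 − (+9.696e-05/-1.446e+00) = 8.093444
iter 4: u=1.231799  f(a)=+1.322e-09  f'(a)=-1.446e+00  a ← 8.093444 − (+1.322e-09/-1.446e+00) = 8.093444
iter 5: u=1.231799  f(a)=+0.000e+00  f'(a)=-1.446e+00  a ← 8.093444 − (+0.000e+00/-1.446e+00) = 8.093444
converged: |Δa| < 1e-12 after 5 iterations
sag = a·(cosh(S/(2a)) − 1) = 8.093444·(cosh(1.231799) − 1) = 6.956956
T_max/T_min = cosh(S/(2a)) = 1.859579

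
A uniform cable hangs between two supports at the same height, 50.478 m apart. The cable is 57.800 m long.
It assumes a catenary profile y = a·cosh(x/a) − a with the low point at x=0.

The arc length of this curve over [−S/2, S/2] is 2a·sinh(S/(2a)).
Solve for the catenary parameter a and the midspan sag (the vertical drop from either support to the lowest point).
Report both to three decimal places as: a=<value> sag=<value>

seed: a₀ = √(S³/(24(L−S))) = √(50.478³/(24·7.322)) = 27.054077
iter 1: u=0.932909  f(a)=+3.253e-01  f'(a)=-5.899e-01  a ← 27.054077 − (+3.253e-01/-5.899e-01) = 27.605554
iter 2: u=0.914273  f(a)=+1.021e-02  f'(a)=-5.534e-01  a ← 27.605554 − (+1.021e-02/-5.534e-01) = 27.624010
iter 3: u=0.913662  f(a)=+1.079e-05  f'(a)=-5.522e-01  a ← 27.624010 − (+1.079e-05/-5.522e-01) = 27.624029
iter 4: u=0.913661  f(a)=+1.207e-11  f'(a)=-5.522e-01  a ← 27.624029 − (+1.207e-11/-5.522e-01) = 27.624029
converged: |Δa| < 1e-12 after 4 iterations
sag = a·(cosh(S/(2a)) − 1) = 27.624029·(cosh(0.913661) − 1) = 12.354677
T_max/T_min = cosh(S/(2a)) = 1.447244

a=27.624 sag=12.355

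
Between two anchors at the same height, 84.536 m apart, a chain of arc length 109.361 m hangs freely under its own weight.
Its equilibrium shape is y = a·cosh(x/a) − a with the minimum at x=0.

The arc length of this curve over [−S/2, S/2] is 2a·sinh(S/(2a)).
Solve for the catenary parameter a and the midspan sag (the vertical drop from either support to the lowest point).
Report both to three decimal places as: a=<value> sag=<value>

seed: a₀ = √(S³/(24(L−S))) = √(84.536³/(24·24.825)) = 31.842876
iter 1: u=1.327393  f(a)=+2.281e+00  f'(a)=-1.852e+00  a ← 31.842876 − (+2.281e+00/-1.852e+00) = 33.074686
iter 2: u=1.277956  f(a)=+1.390e-01  f'(a)=-1.632e+00  a ← 33.074686 − (+1.390e-01/-1.632e+00) = 33.159866
iter 3: u=1.274673  f(a)=+5.908e-04  f'(a)=-1.618e+00  a ← 33.159866 − (+5.908e-04/-1.618e+00) = 33.160231
iter 4: u=1.274659  f(a)=+1.077e-08  f'(a)=-1.618e+00  a ← 33.160231 − (+1.077e-08/-1.618e+00) = 33.160231
iter 5: u=1.274659  f(a)=-2.842e-14  f'(a)=-1.618e+00  a ← 33.160231 − (-2.842e-14/-1.618e+00) = 33.160231
converged: |Δa| < 1e-12 after 5 iterations
sag = a·(cosh(S/(2a)) − 1) = 33.160231·(cosh(1.274659) − 1) = 30.789421
T_max/T_min = cosh(S/(2a)) = 1.928504

a=33.160 sag=30.789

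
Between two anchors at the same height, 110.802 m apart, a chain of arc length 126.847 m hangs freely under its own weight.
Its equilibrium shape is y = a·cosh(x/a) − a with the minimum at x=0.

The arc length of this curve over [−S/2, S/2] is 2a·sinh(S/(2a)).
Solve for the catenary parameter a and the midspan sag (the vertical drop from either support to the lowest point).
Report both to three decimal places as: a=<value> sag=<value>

a=60.686 sag=27.094

seed: a₀ = √(S³/(24(L−S))) = √(110.802³/(24·16.045)) = 59.435500
iter 1: u=0.932120  f(a)=+7.116e-01  f'(a)=-5.883e-01  a ← 59.435500 − (+7.116e-01/-5.883e-01) = 60.645128
iter 2: u=0.913528  f(a)=+2.231e-02  f'(a)=-5.519e-01  a ← 60.645128 − (+2.231e-02/-5.519e-01) = 60.685540
iter 3: u=0.912919  f(a)=+2.348e-05  f'(a)=-5.508e-01  a ← 60.685540 − (+2.348e-05/-5.508e-01) = 60.685582
iter 4: u=0.912919  f(a)=+2.611e-11  f'(a)=-5.508e-01  a ← 60.685582 − (+2.611e-11/-5.508e-01) = 60.685582
converged: |Δa| < 1e-12 after 4 iterations
sag = a·(cosh(S/(2a)) − 1) = 60.685582·(cosh(0.912919) − 1) = 27.094143
T_max/T_min = cosh(S/(2a)) = 1.446468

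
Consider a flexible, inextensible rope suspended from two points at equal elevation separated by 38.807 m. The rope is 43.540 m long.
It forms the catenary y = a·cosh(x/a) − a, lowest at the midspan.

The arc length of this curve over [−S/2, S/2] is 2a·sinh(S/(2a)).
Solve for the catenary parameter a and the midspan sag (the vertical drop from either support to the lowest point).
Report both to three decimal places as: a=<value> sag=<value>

seed: a₀ = √(S³/(24(L−S))) = √(38.807³/(24·4.733)) = 22.682516
iter 1: u=0.855439  f(a)=+1.762e-01  f'(a)=-4.487e-01  a ← 22.682516 − (+1.762e-01/-4.487e-01) = 23.075280
iter 2: u=0.840878  f(a)=+4.681e-03  f'(a)=-4.251e-01  a ← 23.075280 − (+4.681e-03/-4.251e-01) = 23.086292
iter 3: u=0.840477  f(a)=+3.504e-06  f'(a)=-4.245e-01  a ← 23.086292 − (+3.504e-06/-4.245e-01) = 23.086300
iter 4: u=0.840477  f(a)=+1.954e-12  f'(a)=-4.245e-01  a ← 23.086300 − (+1.954e-12/-4.245e-01) = 23.086300
converged: |Δa| < 1e-12 after 4 iterations
sag = a·(cosh(S/(2a)) − 1) = 23.086300·(cosh(0.840477) − 1) = 8.645547
T_max/T_min = cosh(S/(2a)) = 1.374488

a=23.086 sag=8.646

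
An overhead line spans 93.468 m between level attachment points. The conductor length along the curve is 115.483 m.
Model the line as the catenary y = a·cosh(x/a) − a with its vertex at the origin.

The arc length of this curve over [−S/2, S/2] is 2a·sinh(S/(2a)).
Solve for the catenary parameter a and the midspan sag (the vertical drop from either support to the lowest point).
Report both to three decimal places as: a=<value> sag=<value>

a=40.632 sag=29.973

seed: a₀ = √(S³/(24(L−S))) = √(93.468³/(24·22.015)) = 39.312391
iter 1: u=1.188785  f(a)=+1.609e+00  f'(a)=-1.286e+00  a ← 39.312391 − (+1.609e+00/-1.286e+00) = 40.563067
iter 2: u=1.152132  f(a)=+7.997e-02  f'(a)=-1.161e+00  a ← 40.563067 − (+7.997e-02/-1.161e+00) = 40.631921
iter 3: u=1.150179  f(a)=+2.205e-04  f'(a)=-1.155e+00  a ← 40.631921 − (+2.205e-04/-1.155e+00) = 40.632112
iter 4: u=1.150174  f(a)=+1.685e-09  f'(a)=-1.155e+00  a ← 40.632112 − (+1.685e-09/-1.155e+00) = 40.632112
iter 5: u=1.150174  f(a)=+0.000e+00  f'(a)=-1.155e+00  a ← 40.632112 − (+0.000e+00/-1.155e+00) = 40.632112
converged: |Δa| < 1e-12 after 5 iterations
sag = a·(cosh(S/(2a)) − 1) = 40.632112·(cosh(1.150174) − 1) = 29.972770
T_max/T_min = cosh(S/(2a)) = 1.737662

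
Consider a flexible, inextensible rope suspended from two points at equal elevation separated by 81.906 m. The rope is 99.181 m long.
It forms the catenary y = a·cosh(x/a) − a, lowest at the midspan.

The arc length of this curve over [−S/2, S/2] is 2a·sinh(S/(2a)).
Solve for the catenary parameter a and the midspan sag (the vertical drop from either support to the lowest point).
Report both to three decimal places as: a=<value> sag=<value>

seed: a₀ = √(S³/(24(L−S))) = √(81.906³/(24·17.275)) = 36.404823
iter 1: u=1.124933  f(a)=+1.127e+00  f'(a)=-1.075e+00  a ← 36.404823 − (+1.127e+00/-1.075e+00) = 37.453085
iter 2: u=1.093448  f(a)=+5.049e-02  f'(a)=-9.803e-01  a ← 37.453085 − (+5.049e-02/-9.803e-01) = 37.504589
iter 3: u=1.091946  f(a)=+1.120e-04  f'(a)=-9.760e-01  a ← 37.504589 − (+1.120e-04/-9.760e-01) = 37.504704
iter 4: u=1.091943  f(a)=+5.532e-10  f'(a)=-9.760e-01  a ← 37.504704 − (+5.532e-10/-9.760e-01) = 37.504704
iter 5: u=1.091943  f(a)=+1.421e-14  f'(a)=-9.760e-01  a ← 37.504704 − (+1.421e-14/-9.760e-01) = 37.504704
converged: |Δa| < 1e-12 after 5 iterations
sag = a·(cosh(S/(2a)) − 1) = 37.504704·(cosh(1.091943) − 1) = 24.671019
T_max/T_min = cosh(S/(2a)) = 1.657811

a=37.505 sag=24.671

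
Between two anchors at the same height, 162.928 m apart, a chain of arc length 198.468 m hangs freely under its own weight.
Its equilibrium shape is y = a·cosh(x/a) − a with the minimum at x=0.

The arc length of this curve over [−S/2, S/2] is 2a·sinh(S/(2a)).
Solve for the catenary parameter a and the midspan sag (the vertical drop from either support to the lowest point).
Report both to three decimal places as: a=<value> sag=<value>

seed: a₀ = √(S³/(24(L−S))) = √(162.928³/(24·35.540)) = 71.208077
iter 1: u=1.144028  f(a)=+2.400e+00  f'(a)=-1.135e+00  a ← 71.208077 − (+2.400e+00/-1.135e+00) = 73.322021
iter 2: u=1.111044  f(a)=+1.110e-01  f'(a)=-1.032e+00  a ← 73.322021 − (+1.110e-01/-1.032e+00) = 73.429549
iter 3: u=1.109417  f(a)=+2.630e-04  f'(a)=-1.027e+00  a ← 73.429549 − (+2.630e-04/-1.027e+00) = 73.429805
iter 4: u=1.109413  f(a)=+1.485e-09  f'(a)=-1.027e+00  a ← 73.429805 − (+1.485e-09/-1.027e+00) = 73.429805
iter 5: u=1.109413  f(a)=-5.684e-14  f'(a)=-1.027e+00  a ← 73.429805 − (-5.684e-14/-1.027e+00) = 73.429805
converged: |Δa| < 1e-12 after 5 iterations
sag = a·(cosh(S/(2a)) − 1) = 73.429805·(cosh(1.109413) − 1) = 50.017848
T_max/T_min = cosh(S/(2a)) = 1.681165

a=73.430 sag=50.018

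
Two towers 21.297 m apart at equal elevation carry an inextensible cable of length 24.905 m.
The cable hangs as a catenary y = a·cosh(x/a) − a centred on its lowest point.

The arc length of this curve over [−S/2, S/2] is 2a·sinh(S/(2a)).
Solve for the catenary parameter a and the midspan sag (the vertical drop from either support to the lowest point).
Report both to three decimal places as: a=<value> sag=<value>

seed: a₀ = √(S³/(24(L−S))) = √(21.297³/(24·3.608)) = 10.561820
iter 1: u=1.008207  f(a)=+1.879e-01  f'(a)=-7.552e-01  a ← 10.561820 − (+1.879e-01/-7.552e-01) = 10.810584
iter 2: u=0.985007  f(a)=+6.842e-03  f'(a)=-7.011e-01  a ← 10.810584 − (+6.842e-03/-7.011e-01) = 10.820343
iter 3: u=0.984119  f(a)=+9.836e-06  f'(a)=-6.991e-01  a ← 10.820343 − (+9.836e-06/-6.991e-01) = 10.820357
iter 4: u=0.984117  f(a)=+2.039e-11  f'(a)=-6.991e-01  a ← 10.820357 − (+2.039e-11/-6.991e-01) = 10.820357
iter 5: u=0.984117  f(a)=+0.000e+00  f'(a)=-6.991e-01  a ← 10.820357 − (+0.000e+00/-6.991e-01) = 10.820357
converged: |Δa| < 1e-12 after 5 iterations
sag = a·(cosh(S/(2a)) − 1) = 10.820357·(cosh(0.984117) − 1) = 5.676457
T_max/T_min = cosh(S/(2a)) = 1.524609

a=10.820 sag=5.676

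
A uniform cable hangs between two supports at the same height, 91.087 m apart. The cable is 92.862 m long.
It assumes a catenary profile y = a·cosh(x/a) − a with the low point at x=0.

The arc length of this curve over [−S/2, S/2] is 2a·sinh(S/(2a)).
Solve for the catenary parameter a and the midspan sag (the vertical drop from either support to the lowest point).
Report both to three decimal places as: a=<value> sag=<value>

seed: a₀ = √(S³/(24(L−S))) = √(91.087³/(24·1.775)) = 133.192508
iter 1: u=0.341937  f(a)=+1.041e-02  f'(a)=-2.697e-02  a ← 133.192508 − (+1.041e-02/-2.697e-02) = 133.578389
iter 2: u=0.340950  f(a)=+4.539e-05  f'(a)=-2.673e-02  a ← 133.578389 − (+4.539e-05/-2.673e-02) = 133.580087
iter 3: u=0.340945  f(a)=+8.723e-10  f'(a)=-2.673e-02  a ← 133.580087 − (+8.723e-10/-2.673e-02) = 133.580087
iter 4: u=0.340945  f(a)=+1.421e-14  f'(a)=-2.673e-02  a ← 133.580087 − (+1.421e-14/-2.673e-02) = 133.580087
converged: |Δa| < 1e-12 after 4 iterations
sag = a·(cosh(S/(2a)) − 1) = 133.580087·(cosh(0.340945) − 1) = 7.839422
T_max/T_min = cosh(S/(2a)) = 1.058687

a=133.580 sag=7.839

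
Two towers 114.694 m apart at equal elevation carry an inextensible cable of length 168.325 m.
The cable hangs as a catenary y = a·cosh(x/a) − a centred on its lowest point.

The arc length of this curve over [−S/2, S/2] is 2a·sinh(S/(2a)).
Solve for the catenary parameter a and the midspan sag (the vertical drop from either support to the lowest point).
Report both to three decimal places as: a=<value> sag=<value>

seed: a₀ = √(S³/(24(L−S))) = √(114.694³/(24·53.631)) = 34.237140
iter 1: u=1.674994  f(a)=+8.046e+00  f'(a)=-4.105e+00  a ← 34.237140 − (+8.046e+00/-4.105e+00) = 36.197346
iter 2: u=1.584287  f(a)=+7.427e-01  f'(a)=-3.379e+00  a ← 36.197346 − (+7.427e-01/-3.379e+00) = 36.417162
iter 3: u=1.574725  f(a)=+7.751e-03  f'(a)=-3.309e+00  a ← 36.417162 − (+7.751e-03/-3.309e+00) = 36.419504
iter 4: u=1.574623  f(a)=+8.634e-07  f'(a)=-3.308e+00  a ← 36.419504 − (+8.634e-07/-3.308e+00) = 36.419504
iter 5: u=1.574623  f(a)=+0.000e+00  f'(a)=-3.308e+00  a ← 36.419504 − (+0.000e+00/-3.308e+00) = 36.419504
converged: |Δa| < 1e-12 after 5 iterations
sag = a·(cosh(S/(2a)) − 1) = 36.419504·(cosh(1.574623) − 1) = 55.284949
T_max/T_min = cosh(S/(2a)) = 2.518004

a=36.420 sag=55.285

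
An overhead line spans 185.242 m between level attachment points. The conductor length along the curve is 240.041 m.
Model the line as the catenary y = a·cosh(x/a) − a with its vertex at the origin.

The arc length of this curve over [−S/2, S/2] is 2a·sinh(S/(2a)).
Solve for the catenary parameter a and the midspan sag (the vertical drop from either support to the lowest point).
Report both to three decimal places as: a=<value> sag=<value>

a=72.417 sag=67.758

seed: a₀ = √(S³/(24(L−S))) = √(185.242³/(24·54.799)) = 69.521199
iter 1: u=1.332270  f(a)=+5.074e+00  f'(a)=-1.875e+00  a ← 69.521199 − (+5.074e+00/-1.875e+00) = 72.227849
iter 2: u=1.282345  f(a)=+3.114e-01  f'(a)=-1.651e+00  a ← 72.227849 − (+3.114e-01/-1.651e+00) = 72.416444
iter 3: u=1.279005  f(a)=+1.342e-03  f'(a)=-1.637e+00  a ← 72.416444 − (+1.342e-03/-1.637e+00) = 72.417264
iter 4: u=1.278991  f(a)=+2.517e-08  f'(a)=-1.637e+00  a ← 72.417264 − (+2.517e-08/-1.637e+00) = 72.417264
iter 5: u=1.278991  f(a)=-2.842e-14  f'(a)=-1.637e+00  a ← 72.417264 − (-2.842e-14/-1.637e+00) = 72.417264
converged: |Δa| < 1e-12 after 5 iterations
sag = a·(cosh(S/(2a)) − 1) = 72.417264·(cosh(1.278991) − 1) = 67.758271
T_max/T_min = cosh(S/(2a)) = 1.935665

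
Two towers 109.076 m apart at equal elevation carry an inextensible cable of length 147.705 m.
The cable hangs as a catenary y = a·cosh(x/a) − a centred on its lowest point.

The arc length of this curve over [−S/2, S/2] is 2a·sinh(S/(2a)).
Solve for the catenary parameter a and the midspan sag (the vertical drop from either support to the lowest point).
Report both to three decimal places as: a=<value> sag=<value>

seed: a₀ = √(S³/(24(L−S))) = √(109.076³/(24·38.629)) = 37.413768
iter 1: u=1.457699  f(a)=+4.318e+00  f'(a)=-2.538e+00  a ← 37.413768 − (+4.318e+00/-2.538e+00) = 39.114849
iter 2: u=1.394304  f(a)=+3.120e-01  f'(a)=-2.184e+00  a ← 39.114849 − (+3.120e-01/-2.184e+00) = 39.257703
iter 3: u=1.389231  f(a)=+1.908e-03  f'(a)=-2.157e+00  a ← 39.257703 − (+1.908e-03/-2.157e+00) = 39.258588
iter 4: u=1.389199  f(a)=+7.239e-08  f'(a)=-2.157e+00  a ← 39.258588 − (+7.239e-08/-2.157e+00) = 39.258588
iter 5: u=1.389199  f(a)=+0.000e+00  f'(a)=-2.157e+00  a ← 39.258588 − (+0.000e+00/-2.157e+00) = 39.258588
converged: |Δa| < 1e-12 after 5 iterations
sag = a·(cosh(S/(2a)) − 1) = 39.258588·(cosh(1.389199) − 1) = 44.380090
T_max/T_min = cosh(S/(2a)) = 2.130456

a=39.259 sag=44.380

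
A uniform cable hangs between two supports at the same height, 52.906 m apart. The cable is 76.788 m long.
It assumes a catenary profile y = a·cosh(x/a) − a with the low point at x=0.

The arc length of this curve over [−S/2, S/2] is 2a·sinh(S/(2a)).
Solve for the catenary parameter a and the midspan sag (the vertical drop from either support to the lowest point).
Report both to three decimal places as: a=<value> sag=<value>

a=17.066 sag=24.950

seed: a₀ = √(S³/(24(L−S))) = √(52.906³/(24·23.882)) = 16.073721
iter 1: u=1.645730  f(a)=+3.451e+00  f'(a)=-3.858e+00  a ← 16.073721 − (+3.451e+00/-3.858e+00) = 16.968096
iter 2: u=1.558985  f(a)=+3.090e-01  f'(a)=-3.196e+00  a ← 16.968096 − (+3.090e-01/-3.196e+00) = 17.064774
iter 3: u=1.550152  f(a)=+3.015e-03  f'(a)=-3.134e+00  a ← 17.064774 − (+3.015e-03/-3.134e+00) = 17.065736
iter 4: u=1.550065  f(a)=+2.932e-07  f'(a)=-3.133e+00  a ← 17.065736 − (+2.932e-07/-3.133e+00) = 17.065736
iter 5: u=1.550065  f(a)=+0.000e+00  f'(a)=-3.133e+00  a ← 17.065736 − (+0.000e+00/-3.133e+00) = 17.065736
converged: |Δa| < 1e-12 after 5 iterations
sag = a·(cosh(S/(2a)) − 1) = 17.065736·(cosh(1.550065) − 1) = 24.950196
T_max/T_min = cosh(S/(2a)) = 2.462005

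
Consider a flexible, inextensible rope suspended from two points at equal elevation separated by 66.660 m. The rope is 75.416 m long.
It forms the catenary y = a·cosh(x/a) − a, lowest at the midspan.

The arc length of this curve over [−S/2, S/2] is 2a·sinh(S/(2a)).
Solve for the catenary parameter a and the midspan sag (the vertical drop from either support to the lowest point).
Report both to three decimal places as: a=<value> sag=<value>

a=38.262 sag=15.458

seed: a₀ = √(S³/(24(L−S))) = √(66.660³/(24·8.756)) = 37.543907
iter 1: u=0.887761  f(a)=+3.516e-01  f'(a)=-5.043e-01  a ← 37.543907 − (+3.516e-01/-5.043e-01) = 38.241147
iter 2: u=0.871574  f(a)=+1.003e-02  f'(a)=-4.758e-01  a ← 38.241147 − (+1.003e-02/-4.758e-01) = 38.262232
iter 3: u=0.871094  f(a)=+8.703e-06  f'(a)=-4.750e-01  a ← 38.262232 − (+8.703e-06/-4.750e-01) = 38.262250
iter 4: u=0.871094  f(a)=+6.551e-12  f'(a)=-4.750e-01  a ← 38.262250 − (+6.551e-12/-4.750e-01) = 38.262250
converged: |Δa| < 1e-12 after 4 iterations
sag = a·(cosh(S/(2a)) − 1) = 38.262250·(cosh(0.871094) − 1) = 15.458258
T_max/T_min = cosh(S/(2a)) = 1.404008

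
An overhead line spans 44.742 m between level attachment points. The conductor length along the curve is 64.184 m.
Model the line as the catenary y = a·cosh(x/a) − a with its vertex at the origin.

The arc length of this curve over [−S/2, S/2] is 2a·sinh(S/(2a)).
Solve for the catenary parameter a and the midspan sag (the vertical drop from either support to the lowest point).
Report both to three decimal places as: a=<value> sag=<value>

seed: a₀ = √(S³/(24(L−S))) = √(44.742³/(24·19.442)) = 13.854696
iter 1: u=1.614687  f(a)=+2.698e+00  f'(a)=-3.610e+00  a ← 13.854696 − (+2.698e+00/-3.610e+00) = 14.602004
iter 2: u=1.532050  f(a)=+2.336e-01  f'(a)=-3.009e+00  a ← 14.602004 − (+2.336e-01/-3.009e+00) = 14.679643
iter 3: u=1.523947  f(a)=+2.120e-03  f'(a)=-2.955e+00  a ← 14.679643 − (+2.120e-03/-2.955e+00) = 14.680360
iter 4: u=1.523873  f(a)=+1.780e-07  f'(a)=-2.954e+00  a ← 14.680360 − (+1.780e-07/-2.954e+00) = 14.680360
iter 5: u=1.523873  f(a)=-1.421e-14  f'(a)=-2.954e+00  a ← 14.680360 − (-1.421e-14/-2.954e+00) = 14.680360
converged: |Δa| < 1e-12 after 5 iterations
sag = a·(cosh(S/(2a)) − 1) = 14.680360·(cosh(1.523873) − 1) = 20.609999
T_max/T_min = cosh(S/(2a)) = 2.403916

a=14.680 sag=20.610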